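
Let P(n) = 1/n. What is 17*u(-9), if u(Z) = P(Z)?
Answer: -17/9 ≈ -1.8889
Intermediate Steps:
u(Z) = 1/Z
17*u(-9) = 17/(-9) = 17*(-⅑) = -17/9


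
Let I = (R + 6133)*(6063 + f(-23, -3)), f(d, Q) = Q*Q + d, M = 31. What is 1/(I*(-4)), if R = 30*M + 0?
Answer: -1/170896348 ≈ -5.8515e-9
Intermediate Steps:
f(d, Q) = d + Q² (f(d, Q) = Q² + d = d + Q²)
R = 930 (R = 30*31 + 0 = 930 + 0 = 930)
I = 42724087 (I = (930 + 6133)*(6063 + (-23 + (-3)²)) = 7063*(6063 + (-23 + 9)) = 7063*(6063 - 14) = 7063*6049 = 42724087)
1/(I*(-4)) = 1/(42724087*(-4)) = 1/(-170896348) = -1/170896348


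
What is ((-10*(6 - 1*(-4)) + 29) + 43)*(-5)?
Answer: 140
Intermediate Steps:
((-10*(6 - 1*(-4)) + 29) + 43)*(-5) = ((-10*(6 + 4) + 29) + 43)*(-5) = ((-10*10 + 29) + 43)*(-5) = ((-100 + 29) + 43)*(-5) = (-71 + 43)*(-5) = -28*(-5) = 140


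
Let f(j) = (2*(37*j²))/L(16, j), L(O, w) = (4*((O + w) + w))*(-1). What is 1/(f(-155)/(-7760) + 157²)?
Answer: 912576/22493908039 ≈ 4.0570e-5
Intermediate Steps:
L(O, w) = -8*w - 4*O (L(O, w) = (4*(O + 2*w))*(-1) = (4*O + 8*w)*(-1) = -8*w - 4*O)
f(j) = 74*j²/(-64 - 8*j) (f(j) = (2*(37*j²))/(-8*j - 4*16) = (74*j²)/(-8*j - 64) = (74*j²)/(-64 - 8*j) = 74*j²/(-64 - 8*j))
1/(f(-155)/(-7760) + 157²) = 1/(-37*(-155)²/(32 + 4*(-155))/(-7760) + 157²) = 1/(-37*24025/(32 - 620)*(-1/7760) + 24649) = 1/(-37*24025/(-588)*(-1/7760) + 24649) = 1/(-37*24025*(-1/588)*(-1/7760) + 24649) = 1/((888925/588)*(-1/7760) + 24649) = 1/(-177785/912576 + 24649) = 1/(22493908039/912576) = 912576/22493908039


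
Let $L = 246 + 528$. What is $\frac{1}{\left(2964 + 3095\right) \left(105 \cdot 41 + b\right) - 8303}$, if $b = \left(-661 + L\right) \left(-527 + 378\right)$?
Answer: $- \frac{1}{75939691} \approx -1.3168 \cdot 10^{-8}$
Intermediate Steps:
$L = 774$
$b = -16837$ ($b = \left(-661 + 774\right) \left(-527 + 378\right) = 113 \left(-149\right) = -16837$)
$\frac{1}{\left(2964 + 3095\right) \left(105 \cdot 41 + b\right) - 8303} = \frac{1}{\left(2964 + 3095\right) \left(105 \cdot 41 - 16837\right) - 8303} = \frac{1}{6059 \left(4305 - 16837\right) - 8303} = \frac{1}{6059 \left(-12532\right) - 8303} = \frac{1}{-75931388 - 8303} = \frac{1}{-75939691} = - \frac{1}{75939691}$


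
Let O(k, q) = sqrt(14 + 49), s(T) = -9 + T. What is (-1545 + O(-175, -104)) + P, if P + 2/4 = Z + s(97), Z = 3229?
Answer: 3543/2 + 3*sqrt(7) ≈ 1779.4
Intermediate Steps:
O(k, q) = 3*sqrt(7) (O(k, q) = sqrt(63) = 3*sqrt(7))
P = 6633/2 (P = -1/2 + (3229 + (-9 + 97)) = -1/2 + (3229 + 88) = -1/2 + 3317 = 6633/2 ≈ 3316.5)
(-1545 + O(-175, -104)) + P = (-1545 + 3*sqrt(7)) + 6633/2 = 3543/2 + 3*sqrt(7)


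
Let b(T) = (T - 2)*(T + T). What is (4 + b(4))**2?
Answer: 400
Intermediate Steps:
b(T) = 2*T*(-2 + T) (b(T) = (-2 + T)*(2*T) = 2*T*(-2 + T))
(4 + b(4))**2 = (4 + 2*4*(-2 + 4))**2 = (4 + 2*4*2)**2 = (4 + 16)**2 = 20**2 = 400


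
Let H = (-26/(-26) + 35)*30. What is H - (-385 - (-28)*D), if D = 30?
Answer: 625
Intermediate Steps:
H = 1080 (H = (-26*(-1/26) + 35)*30 = (1 + 35)*30 = 36*30 = 1080)
H - (-385 - (-28)*D) = 1080 - (-385 - (-28)*30) = 1080 - (-385 - 1*(-840)) = 1080 - (-385 + 840) = 1080 - 1*455 = 1080 - 455 = 625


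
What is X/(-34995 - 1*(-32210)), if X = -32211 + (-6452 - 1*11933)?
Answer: 50596/2785 ≈ 18.167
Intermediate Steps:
X = -50596 (X = -32211 + (-6452 - 11933) = -32211 - 18385 = -50596)
X/(-34995 - 1*(-32210)) = -50596/(-34995 - 1*(-32210)) = -50596/(-34995 + 32210) = -50596/(-2785) = -50596*(-1/2785) = 50596/2785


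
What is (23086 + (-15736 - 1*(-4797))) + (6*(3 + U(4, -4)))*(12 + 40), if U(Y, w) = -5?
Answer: 11523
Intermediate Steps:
(23086 + (-15736 - 1*(-4797))) + (6*(3 + U(4, -4)))*(12 + 40) = (23086 + (-15736 - 1*(-4797))) + (6*(3 - 5))*(12 + 40) = (23086 + (-15736 + 4797)) + (6*(-2))*52 = (23086 - 10939) - 12*52 = 12147 - 624 = 11523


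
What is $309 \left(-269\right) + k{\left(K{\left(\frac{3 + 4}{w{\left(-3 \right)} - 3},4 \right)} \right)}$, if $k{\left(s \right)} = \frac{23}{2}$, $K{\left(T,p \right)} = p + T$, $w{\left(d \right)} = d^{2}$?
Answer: $- \frac{166219}{2} \approx -83110.0$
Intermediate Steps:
$K{\left(T,p \right)} = T + p$
$k{\left(s \right)} = \frac{23}{2}$ ($k{\left(s \right)} = 23 \cdot \frac{1}{2} = \frac{23}{2}$)
$309 \left(-269\right) + k{\left(K{\left(\frac{3 + 4}{w{\left(-3 \right)} - 3},4 \right)} \right)} = 309 \left(-269\right) + \frac{23}{2} = -83121 + \frac{23}{2} = - \frac{166219}{2}$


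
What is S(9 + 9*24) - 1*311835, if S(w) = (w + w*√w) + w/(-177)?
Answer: -18185940/59 ≈ -3.0824e+5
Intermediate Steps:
S(w) = w^(3/2) + 176*w/177 (S(w) = (w + w^(3/2)) + w*(-1/177) = (w + w^(3/2)) - w/177 = w^(3/2) + 176*w/177)
S(9 + 9*24) - 1*311835 = ((9 + 9*24)^(3/2) + 176*(9 + 9*24)/177) - 1*311835 = ((9 + 216)^(3/2) + 176*(9 + 216)/177) - 311835 = (225^(3/2) + (176/177)*225) - 311835 = (3375 + 13200/59) - 311835 = 212325/59 - 311835 = -18185940/59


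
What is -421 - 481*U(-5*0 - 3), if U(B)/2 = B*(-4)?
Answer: -11965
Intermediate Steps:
U(B) = -8*B (U(B) = 2*(B*(-4)) = 2*(-4*B) = -8*B)
-421 - 481*U(-5*0 - 3) = -421 - (-3848)*(-5*0 - 3) = -421 - (-3848)*(0 - 3) = -421 - (-3848)*(-3) = -421 - 481*24 = -421 - 11544 = -11965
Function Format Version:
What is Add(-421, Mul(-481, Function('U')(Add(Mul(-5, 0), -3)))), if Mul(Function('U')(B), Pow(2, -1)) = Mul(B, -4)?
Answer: -11965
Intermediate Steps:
Function('U')(B) = Mul(-8, B) (Function('U')(B) = Mul(2, Mul(B, -4)) = Mul(2, Mul(-4, B)) = Mul(-8, B))
Add(-421, Mul(-481, Function('U')(Add(Mul(-5, 0), -3)))) = Add(-421, Mul(-481, Mul(-8, Add(Mul(-5, 0), -3)))) = Add(-421, Mul(-481, Mul(-8, Add(0, -3)))) = Add(-421, Mul(-481, Mul(-8, -3))) = Add(-421, Mul(-481, 24)) = Add(-421, -11544) = -11965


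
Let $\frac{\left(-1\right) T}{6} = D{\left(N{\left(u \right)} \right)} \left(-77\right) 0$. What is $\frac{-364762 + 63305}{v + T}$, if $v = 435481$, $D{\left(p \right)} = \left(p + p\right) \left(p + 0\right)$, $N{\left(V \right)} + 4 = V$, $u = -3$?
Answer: $- \frac{301457}{435481} \approx -0.69224$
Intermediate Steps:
$N{\left(V \right)} = -4 + V$
$D{\left(p \right)} = 2 p^{2}$ ($D{\left(p \right)} = 2 p p = 2 p^{2}$)
$T = 0$ ($T = - 6 \cdot 2 \left(-4 - 3\right)^{2} \left(-77\right) 0 = - 6 \cdot 2 \left(-7\right)^{2} \left(-77\right) 0 = - 6 \cdot 2 \cdot 49 \left(-77\right) 0 = - 6 \cdot 98 \left(-77\right) 0 = - 6 \left(\left(-7546\right) 0\right) = \left(-6\right) 0 = 0$)
$\frac{-364762 + 63305}{v + T} = \frac{-364762 + 63305}{435481 + 0} = - \frac{301457}{435481}$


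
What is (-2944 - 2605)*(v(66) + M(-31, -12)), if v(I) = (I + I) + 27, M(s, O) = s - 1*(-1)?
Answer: -715821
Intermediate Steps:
M(s, O) = 1 + s (M(s, O) = s + 1 = 1 + s)
v(I) = 27 + 2*I (v(I) = 2*I + 27 = 27 + 2*I)
(-2944 - 2605)*(v(66) + M(-31, -12)) = (-2944 - 2605)*((27 + 2*66) + (1 - 31)) = -5549*((27 + 132) - 30) = -5549*(159 - 30) = -5549*129 = -715821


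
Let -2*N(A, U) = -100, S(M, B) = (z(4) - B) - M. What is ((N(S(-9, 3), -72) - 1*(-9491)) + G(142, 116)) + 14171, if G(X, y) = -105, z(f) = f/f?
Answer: 23607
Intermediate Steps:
z(f) = 1
S(M, B) = 1 - B - M (S(M, B) = (1 - B) - M = 1 - B - M)
N(A, U) = 50 (N(A, U) = -½*(-100) = 50)
((N(S(-9, 3), -72) - 1*(-9491)) + G(142, 116)) + 14171 = ((50 - 1*(-9491)) - 105) + 14171 = ((50 + 9491) - 105) + 14171 = (9541 - 105) + 14171 = 9436 + 14171 = 23607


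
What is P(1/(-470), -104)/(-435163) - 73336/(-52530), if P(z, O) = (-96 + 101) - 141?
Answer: 154952708/110966565 ≈ 1.3964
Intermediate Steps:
P(z, O) = -136 (P(z, O) = 5 - 141 = -136)
P(1/(-470), -104)/(-435163) - 73336/(-52530) = -136/(-435163) - 73336/(-52530) = -136*(-1/435163) - 73336*(-1/52530) = 136/435163 + 356/255 = 154952708/110966565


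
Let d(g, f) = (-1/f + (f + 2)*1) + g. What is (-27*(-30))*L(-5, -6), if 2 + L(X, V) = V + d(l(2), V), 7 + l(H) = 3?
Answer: -12825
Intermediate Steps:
l(H) = -4 (l(H) = -7 + 3 = -4)
d(g, f) = 2 + f + g - 1/f (d(g, f) = (-1/f + (2 + f)*1) + g = (-1/f + (2 + f)) + g = (2 + f - 1/f) + g = 2 + f + g - 1/f)
L(X, V) = -4 - 1/V + 2*V (L(X, V) = -2 + (V + (2 + V - 4 - 1/V)) = -2 + (V + (-2 + V - 1/V)) = -2 + (-2 - 1/V + 2*V) = -4 - 1/V + 2*V)
(-27*(-30))*L(-5, -6) = (-27*(-30))*(-4 - 1/(-6) + 2*(-6)) = 810*(-4 - 1*(-⅙) - 12) = 810*(-4 + ⅙ - 12) = 810*(-95/6) = -12825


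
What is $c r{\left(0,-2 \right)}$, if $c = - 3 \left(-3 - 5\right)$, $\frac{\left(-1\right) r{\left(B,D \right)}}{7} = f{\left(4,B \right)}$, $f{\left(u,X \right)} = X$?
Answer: $0$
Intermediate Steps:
$r{\left(B,D \right)} = - 7 B$
$c = 24$ ($c = \left(-3\right) \left(-8\right) = 24$)
$c r{\left(0,-2 \right)} = 24 \left(\left(-7\right) 0\right) = 24 \cdot 0 = 0$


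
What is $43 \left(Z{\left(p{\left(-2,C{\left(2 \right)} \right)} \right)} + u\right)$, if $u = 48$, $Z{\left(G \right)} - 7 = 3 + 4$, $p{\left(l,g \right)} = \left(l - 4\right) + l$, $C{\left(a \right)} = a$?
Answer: $2666$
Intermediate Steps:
$p{\left(l,g \right)} = -4 + 2 l$ ($p{\left(l,g \right)} = \left(-4 + l\right) + l = -4 + 2 l$)
$Z{\left(G \right)} = 14$ ($Z{\left(G \right)} = 7 + \left(3 + 4\right) = 7 + 7 = 14$)
$43 \left(Z{\left(p{\left(-2,C{\left(2 \right)} \right)} \right)} + u\right) = 43 \left(14 + 48\right) = 43 \cdot 62 = 2666$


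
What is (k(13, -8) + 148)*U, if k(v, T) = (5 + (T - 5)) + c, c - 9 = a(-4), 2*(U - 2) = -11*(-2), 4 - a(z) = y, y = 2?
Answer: 1963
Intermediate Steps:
a(z) = 2 (a(z) = 4 - 1*2 = 4 - 2 = 2)
U = 13 (U = 2 + (-11*(-2))/2 = 2 + (½)*22 = 2 + 11 = 13)
c = 11 (c = 9 + 2 = 11)
k(v, T) = 11 + T (k(v, T) = (5 + (T - 5)) + 11 = (5 + (-5 + T)) + 11 = T + 11 = 11 + T)
(k(13, -8) + 148)*U = ((11 - 8) + 148)*13 = (3 + 148)*13 = 151*13 = 1963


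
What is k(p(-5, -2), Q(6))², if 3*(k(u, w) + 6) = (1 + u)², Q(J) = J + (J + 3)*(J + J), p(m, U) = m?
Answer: 4/9 ≈ 0.44444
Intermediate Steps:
Q(J) = J + 2*J*(3 + J) (Q(J) = J + (3 + J)*(2*J) = J + 2*J*(3 + J))
k(u, w) = -6 + (1 + u)²/3
k(p(-5, -2), Q(6))² = (-6 + (1 - 5)²/3)² = (-6 + (⅓)*(-4)²)² = (-6 + (⅓)*16)² = (-6 + 16/3)² = (-⅔)² = 4/9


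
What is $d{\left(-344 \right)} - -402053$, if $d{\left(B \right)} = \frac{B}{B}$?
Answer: $402054$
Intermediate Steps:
$d{\left(B \right)} = 1$
$d{\left(-344 \right)} - -402053 = 1 - -402053 = 1 + 402053 = 402054$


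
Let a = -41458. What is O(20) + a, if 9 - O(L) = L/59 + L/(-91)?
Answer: -222540321/5369 ≈ -41449.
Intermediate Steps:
O(L) = 9 - 32*L/5369 (O(L) = 9 - (L/59 + L/(-91)) = 9 - (L*(1/59) + L*(-1/91)) = 9 - (L/59 - L/91) = 9 - 32*L/5369)
O(20) + a = (9 - 32/5369*20) - 41458 = (9 - 640/5369) - 41458 = 47681/5369 - 41458 = -222540321/5369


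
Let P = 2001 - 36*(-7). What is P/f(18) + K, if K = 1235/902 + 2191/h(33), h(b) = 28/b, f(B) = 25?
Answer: 120585637/45100 ≈ 2673.7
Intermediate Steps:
P = 2253 (P = 2001 + 252 = 2253)
K = 4660849/1804 (K = 1235/902 + 2191/((28/33)) = 1235*(1/902) + 2191/((28*(1/33))) = 1235/902 + 2191/(28/33) = 1235/902 + 2191*(33/28) = 1235/902 + 10329/4 = 4660849/1804 ≈ 2583.6)
P/f(18) + K = 2253/25 + 4660849/1804 = 120585637/45100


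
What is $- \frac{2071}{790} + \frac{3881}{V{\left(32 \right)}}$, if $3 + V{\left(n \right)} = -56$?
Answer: $- \frac{3188179}{46610} \approx -68.401$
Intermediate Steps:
$V{\left(n \right)} = -59$ ($V{\left(n \right)} = -3 - 56 = -59$)
$- \frac{2071}{790} + \frac{3881}{V{\left(32 \right)}} = - \frac{2071}{790} + \frac{3881}{-59} = \left(-2071\right) \frac{1}{790} + 3881 \left(- \frac{1}{59}\right) = - \frac{2071}{790} - \frac{3881}{59} = - \frac{3188179}{46610}$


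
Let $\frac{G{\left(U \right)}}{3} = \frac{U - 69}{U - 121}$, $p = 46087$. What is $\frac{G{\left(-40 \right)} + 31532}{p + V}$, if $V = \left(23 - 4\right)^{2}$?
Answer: $\frac{5076979}{7478128} \approx 0.67891$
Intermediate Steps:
$V = 361$ ($V = 19^{2} = 361$)
$G{\left(U \right)} = \frac{3 \left(-69 + U\right)}{-121 + U}$ ($G{\left(U \right)} = 3 \frac{U - 69}{U - 121} = 3 \frac{-69 + U}{-121 + U} = \frac{3 \left(-69 + U\right)}{-121 + U}$)
$\frac{G{\left(-40 \right)} + 31532}{p + V} = \frac{\frac{3 \left(-69 - 40\right)}{-121 - 40} + 31532}{46087 + 361} = \frac{3 \frac{1}{-161} \left(-109\right) + 31532}{46448} = \left(3 \left(- \frac{1}{161}\right) \left(-109\right) + 31532\right) \frac{1}{46448} = \left(\frac{327}{161} + 31532\right) \frac{1}{46448} = \frac{5076979}{161} \cdot \frac{1}{46448} = \frac{5076979}{7478128}$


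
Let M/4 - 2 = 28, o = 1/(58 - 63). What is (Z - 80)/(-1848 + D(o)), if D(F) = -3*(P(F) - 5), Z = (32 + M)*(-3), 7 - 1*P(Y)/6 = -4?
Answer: 536/2031 ≈ 0.26391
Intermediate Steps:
P(Y) = 66 (P(Y) = 42 - 6*(-4) = 42 + 24 = 66)
o = -⅕ (o = 1/(-5) = -⅕ ≈ -0.20000)
M = 120 (M = 8 + 4*28 = 8 + 112 = 120)
Z = -456 (Z = (32 + 120)*(-3) = 152*(-3) = -456)
D(F) = -183 (D(F) = -3*(66 - 5) = -3*61 = -183)
(Z - 80)/(-1848 + D(o)) = (-456 - 80)/(-1848 - 183) = -536/(-2031) = -536*(-1/2031) = 536/2031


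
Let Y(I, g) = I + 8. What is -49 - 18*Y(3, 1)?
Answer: -247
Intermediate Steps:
Y(I, g) = 8 + I
-49 - 18*Y(3, 1) = -49 - 18*(8 + 3) = -49 - 18*11 = -49 - 198 = -247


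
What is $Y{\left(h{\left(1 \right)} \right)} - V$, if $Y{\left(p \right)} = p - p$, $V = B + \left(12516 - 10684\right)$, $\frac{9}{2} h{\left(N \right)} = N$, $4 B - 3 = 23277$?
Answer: $-7652$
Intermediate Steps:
$B = 5820$ ($B = \frac{3}{4} + \frac{1}{4} \cdot 23277 = \frac{3}{4} + \frac{23277}{4} = 5820$)
$h{\left(N \right)} = \frac{2 N}{9}$
$V = 7652$ ($V = 5820 + \left(12516 - 10684\right) = 5820 + 1832 = 7652$)
$Y{\left(p \right)} = 0$
$Y{\left(h{\left(1 \right)} \right)} - V = 0 - 7652 = -7652$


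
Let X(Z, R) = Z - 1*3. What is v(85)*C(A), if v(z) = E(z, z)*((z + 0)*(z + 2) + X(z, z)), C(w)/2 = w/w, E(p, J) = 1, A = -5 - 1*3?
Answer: 14954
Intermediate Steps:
A = -8 (A = -5 - 3 = -8)
C(w) = 2 (C(w) = 2*(w/w) = 2*1 = 2)
X(Z, R) = -3 + Z (X(Z, R) = Z - 3 = -3 + Z)
v(z) = -3 + z + z*(2 + z) (v(z) = 1*((z + 0)*(z + 2) + (-3 + z)) = 1*(z*(2 + z) + (-3 + z)) = 1*(-3 + z + z*(2 + z)) = -3 + z + z*(2 + z))
v(85)*C(A) = (-3 + 85**2 + 3*85)*2 = (-3 + 7225 + 255)*2 = 7477*2 = 14954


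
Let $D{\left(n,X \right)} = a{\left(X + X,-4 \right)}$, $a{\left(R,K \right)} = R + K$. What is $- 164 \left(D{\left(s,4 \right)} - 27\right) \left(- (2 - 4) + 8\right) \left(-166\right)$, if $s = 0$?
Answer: $-6261520$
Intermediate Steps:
$a{\left(R,K \right)} = K + R$
$D{\left(n,X \right)} = -4 + 2 X$ ($D{\left(n,X \right)} = -4 + \left(X + X\right) = -4 + 2 X$)
$- 164 \left(D{\left(s,4 \right)} - 27\right) \left(- (2 - 4) + 8\right) \left(-166\right) = - 164 \left(\left(-4 + 2 \cdot 4\right) - 27\right) \left(- (2 - 4) + 8\right) \left(-166\right) = - 164 \left(\left(-4 + 8\right) - 27\right) \left(\left(-1\right) \left(-2\right) + 8\right) \left(-166\right) = - 164 \left(4 - 27\right) \left(2 + 8\right) \left(-166\right) = - 164 \left(\left(-23\right) 10\right) \left(-166\right) = \left(-164\right) \left(-230\right) \left(-166\right) = 37720 \left(-166\right) = -6261520$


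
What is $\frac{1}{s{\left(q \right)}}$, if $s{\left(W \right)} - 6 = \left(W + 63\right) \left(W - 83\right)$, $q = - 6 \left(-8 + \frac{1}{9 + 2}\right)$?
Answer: $- \frac{121}{474339} \approx -0.00025509$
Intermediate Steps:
$q = \frac{522}{11}$ ($q = - 6 \left(-8 + \frac{1}{11}\right) = \left(-6\right) \left(- \frac{87}{11}\right) = \frac{522}{11} \approx 47.455$)
$s{\left(W \right)} = 6 + \left(-83 + W\right) \left(63 + W\right)$ ($s{\left(W \right)} = 6 + \left(W + 63\right) \left(W - 83\right) = 6 + \left(63 + W\right) \left(-83 + W\right) = 6 + \left(-83 + W\right) \left(63 + W\right)$)
$\frac{1}{s{\left(q \right)}} = \frac{1}{-5223 + \left(\frac{522}{11}\right)^{2} - \frac{10440}{11}} = \frac{1}{-5223 + \frac{272484}{121} - \frac{10440}{11}} = \frac{1}{- \frac{474339}{121}} = - \frac{121}{474339}$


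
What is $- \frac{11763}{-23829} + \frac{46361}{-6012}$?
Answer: $- \frac{344672371}{47753316} \approx -7.2178$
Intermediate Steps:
$- \frac{11763}{-23829} + \frac{46361}{-6012} = \left(-11763\right) \left(- \frac{1}{23829}\right) + 46361 \left(- \frac{1}{6012}\right) = \frac{3921}{7943} - \frac{46361}{6012} = - \frac{344672371}{47753316}$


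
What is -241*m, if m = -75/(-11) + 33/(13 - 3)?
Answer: -268233/110 ≈ -2438.5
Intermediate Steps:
m = 1113/110 (m = -75*(-1/11) + 33/10 = 75/11 + 33*(1/10) = 75/11 + 33/10 = 1113/110 ≈ 10.118)
-241*m = -241*1113/110 = -268233/110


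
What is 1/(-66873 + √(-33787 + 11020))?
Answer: -22291/1490673632 - I*√22767/4472020896 ≈ -1.4954e-5 - 3.374e-8*I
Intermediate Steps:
1/(-66873 + √(-33787 + 11020)) = 1/(-66873 + √(-22767)) = 1/(-66873 + I*√22767)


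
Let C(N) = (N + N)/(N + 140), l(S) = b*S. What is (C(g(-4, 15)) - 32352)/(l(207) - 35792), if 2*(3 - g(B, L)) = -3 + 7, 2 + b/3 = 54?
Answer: 456163/49350 ≈ 9.2434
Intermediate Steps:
b = 156 (b = -6 + 3*54 = -6 + 162 = 156)
g(B, L) = 1 (g(B, L) = 3 - (-3 + 7)/2 = 3 - ½*4 = 3 - 2 = 1)
l(S) = 156*S
C(N) = 2*N/(140 + N) (C(N) = (2*N)/(140 + N) = 2*N/(140 + N))
(C(g(-4, 15)) - 32352)/(l(207) - 35792) = (2*1/(140 + 1) - 32352)/(156*207 - 35792) = (2*1/141 - 32352)/(32292 - 35792) = (2*1*(1/141) - 32352)/(-3500) = (2/141 - 32352)*(-1/3500) = -4561630/141*(-1/3500) = 456163/49350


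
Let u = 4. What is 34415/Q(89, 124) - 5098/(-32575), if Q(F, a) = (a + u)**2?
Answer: 1204594257/533708800 ≈ 2.2570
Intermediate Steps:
Q(F, a) = (4 + a)**2 (Q(F, a) = (a + 4)**2 = (4 + a)**2)
34415/Q(89, 124) - 5098/(-32575) = 34415/((4 + 124)**2) - 5098/(-32575) = 34415/(128**2) - 5098*(-1/32575) = 34415/16384 + 5098/32575 = 1204594257/533708800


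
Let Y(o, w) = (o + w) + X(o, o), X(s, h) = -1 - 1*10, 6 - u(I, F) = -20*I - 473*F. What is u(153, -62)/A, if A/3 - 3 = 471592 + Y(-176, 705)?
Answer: -26260/1416339 ≈ -0.018541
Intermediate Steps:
u(I, F) = 6 + 20*I + 473*F (u(I, F) = 6 - (-20*I - 473*F) = 6 - (-473*F - 20*I) = 6 + (20*I + 473*F) = 6 + 20*I + 473*F)
X(s, h) = -11 (X(s, h) = -1 - 10 = -11)
Y(o, w) = -11 + o + w (Y(o, w) = (o + w) - 11 = -11 + o + w)
A = 1416339 (A = 9 + 3*(471592 + (-11 - 176 + 705)) = 9 + 3*(471592 + 518) = 9 + 3*472110 = 9 + 1416330 = 1416339)
u(153, -62)/A = (6 + 20*153 + 473*(-62))/1416339 = (6 + 3060 - 29326)*(1/1416339) = -26260*1/1416339 = -26260/1416339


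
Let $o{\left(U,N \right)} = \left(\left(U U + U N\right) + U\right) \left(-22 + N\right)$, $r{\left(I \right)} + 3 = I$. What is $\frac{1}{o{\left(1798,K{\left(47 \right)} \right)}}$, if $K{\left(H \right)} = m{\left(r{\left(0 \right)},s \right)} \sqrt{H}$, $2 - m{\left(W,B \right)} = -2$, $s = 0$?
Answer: $\frac{19413}{779571384868} + \frac{1777 \sqrt{47}}{389785692434} \approx 5.6157 \cdot 10^{-8}$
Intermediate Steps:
$r{\left(I \right)} = -3 + I$
$m{\left(W,B \right)} = 4$ ($m{\left(W,B \right)} = 2 - -2 = 2 + 2 = 4$)
$K{\left(H \right)} = 4 \sqrt{H}$
$o{\left(U,N \right)} = \left(-22 + N\right) \left(U + U^{2} + N U\right)$ ($o{\left(U,N \right)} = \left(\left(U^{2} + N U\right) + U\right) \left(-22 + N\right) = \left(U + U^{2} + N U\right) \left(-22 + N\right) = \left(-22 + N\right) \left(U + U^{2} + N U\right)$)
$\frac{1}{o{\left(1798,K{\left(47 \right)} \right)}} = \frac{1}{1798 \left(-22 + \left(4 \sqrt{47}\right)^{2} - 39556 - 21 \cdot 4 \sqrt{47} + 4 \sqrt{47} \cdot 1798\right)} = \frac{1}{1798 \left(-22 + 752 - 39556 - 84 \sqrt{47} + 7192 \sqrt{47}\right)} = \frac{1}{1798 \left(-38826 + 7108 \sqrt{47}\right)} = \frac{1}{-69809148 + 12780184 \sqrt{47}}$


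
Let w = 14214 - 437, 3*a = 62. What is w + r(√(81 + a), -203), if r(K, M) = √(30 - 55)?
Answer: 13777 + 5*I ≈ 13777.0 + 5.0*I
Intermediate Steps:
a = 62/3 (a = (⅓)*62 = 62/3 ≈ 20.667)
r(K, M) = 5*I (r(K, M) = √(-25) = 5*I)
w = 13777
w + r(√(81 + a), -203) = 13777 + 5*I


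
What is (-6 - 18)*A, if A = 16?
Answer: -384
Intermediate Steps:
(-6 - 18)*A = (-6 - 18)*16 = -24*16 = -384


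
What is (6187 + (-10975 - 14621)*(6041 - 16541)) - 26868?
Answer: 268737319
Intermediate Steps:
(6187 + (-10975 - 14621)*(6041 - 16541)) - 26868 = (6187 - 25596*(-10500)) - 26868 = (6187 + 268758000) - 26868 = 268764187 - 26868 = 268737319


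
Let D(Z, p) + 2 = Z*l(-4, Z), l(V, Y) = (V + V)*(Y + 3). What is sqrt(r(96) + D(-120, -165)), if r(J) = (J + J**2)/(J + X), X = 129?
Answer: I*sqrt(25263138)/15 ≈ 335.08*I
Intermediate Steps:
l(V, Y) = 2*V*(3 + Y) (l(V, Y) = (2*V)*(3 + Y) = 2*V*(3 + Y))
r(J) = (J + J**2)/(129 + J) (r(J) = (J + J**2)/(J + 129) = (J + J**2)/(129 + J))
D(Z, p) = -2 + Z*(-24 - 8*Z) (D(Z, p) = -2 + Z*(2*(-4)*(3 + Z)) = -2 + Z*(-24 - 8*Z))
sqrt(r(96) + D(-120, -165)) = sqrt(96*(1 + 96)/(129 + 96) + (-2 - 8*(-120)*(3 - 120))) = sqrt(96*97/225 + (-2 - 8*(-120)*(-117))) = sqrt(96*(1/225)*97 + (-2 - 112320)) = sqrt(3104/75 - 112322) = sqrt(-8421046/75) = I*sqrt(25263138)/15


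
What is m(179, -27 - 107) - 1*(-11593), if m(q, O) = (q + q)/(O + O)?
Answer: 1553283/134 ≈ 11592.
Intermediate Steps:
m(q, O) = q/O (m(q, O) = (2*q)/((2*O)) = (2*q)*(1/(2*O)) = q/O)
m(179, -27 - 107) - 1*(-11593) = 179/(-27 - 107) - 1*(-11593) = 179/(-134) + 11593 = 179*(-1/134) + 11593 = -179/134 + 11593 = 1553283/134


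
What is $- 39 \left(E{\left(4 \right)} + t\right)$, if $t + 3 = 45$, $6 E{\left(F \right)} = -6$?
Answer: $-1599$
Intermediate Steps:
$E{\left(F \right)} = -1$ ($E{\left(F \right)} = \frac{1}{6} \left(-6\right) = -1$)
$t = 42$ ($t = -3 + 45 = 42$)
$- 39 \left(E{\left(4 \right)} + t\right) = - 39 \left(-1 + 42\right) = \left(-39\right) 41 = -1599$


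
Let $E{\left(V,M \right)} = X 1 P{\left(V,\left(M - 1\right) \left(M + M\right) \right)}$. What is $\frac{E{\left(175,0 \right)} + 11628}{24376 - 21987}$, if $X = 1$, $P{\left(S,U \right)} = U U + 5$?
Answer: $\frac{11633}{2389} \approx 4.8694$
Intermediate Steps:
$P{\left(S,U \right)} = 5 + U^{2}$ ($P{\left(S,U \right)} = U^{2} + 5 = 5 + U^{2}$)
$E{\left(V,M \right)} = 5 + 4 M^{2} \left(-1 + M\right)^{2}$ ($E{\left(V,M \right)} = 1 \cdot 1 \left(5 + \left(\left(M - 1\right) \left(M + M\right)\right)^{2}\right) = 1 \left(5 + \left(\left(-1 + M\right) 2 M\right)^{2}\right) = 1 \left(5 + \left(2 M \left(-1 + M\right)\right)^{2}\right) = 1 \left(5 + 4 M^{2} \left(-1 + M\right)^{2}\right) = 5 + 4 M^{2} \left(-1 + M\right)^{2}$)
$\frac{E{\left(175,0 \right)} + 11628}{24376 - 21987} = \frac{\left(5 + 4 \cdot 0^{2} \left(-1 + 0\right)^{2}\right) + 11628}{24376 - 21987} = \frac{\left(5 + 4 \cdot 0 \left(-1\right)^{2}\right) + 11628}{2389} = \left(\left(5 + 4 \cdot 0 \cdot 1\right) + 11628\right) \frac{1}{2389} = \left(\left(5 + 0\right) + 11628\right) \frac{1}{2389} = \left(5 + 11628\right) \frac{1}{2389} = 11633 \cdot \frac{1}{2389} = \frac{11633}{2389}$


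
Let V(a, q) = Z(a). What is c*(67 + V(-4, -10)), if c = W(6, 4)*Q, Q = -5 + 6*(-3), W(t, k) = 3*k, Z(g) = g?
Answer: -17388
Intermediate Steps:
V(a, q) = a
Q = -23 (Q = -5 - 18 = -23)
c = -276 (c = (3*4)*(-23) = 12*(-23) = -276)
c*(67 + V(-4, -10)) = -276*(67 - 4) = -276*63 = -17388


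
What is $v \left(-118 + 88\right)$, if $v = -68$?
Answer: $2040$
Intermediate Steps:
$v \left(-118 + 88\right) = - 68 \left(-118 + 88\right) = \left(-68\right) \left(-30\right) = 2040$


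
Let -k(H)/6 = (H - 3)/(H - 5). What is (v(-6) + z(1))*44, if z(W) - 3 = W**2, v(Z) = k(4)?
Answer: 440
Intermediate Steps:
k(H) = -6*(-3 + H)/(-5 + H) (k(H) = -6*(H - 3)/(H - 5) = -6*(-3 + H)/(-5 + H))
v(Z) = 6 (v(Z) = 6*(3 - 1*4)/(-5 + 4) = 6*(3 - 4)/(-1) = 6*(-1)*(-1) = 6)
z(W) = 3 + W**2
(v(-6) + z(1))*44 = (6 + (3 + 1**2))*44 = (6 + (3 + 1))*44 = (6 + 4)*44 = 10*44 = 440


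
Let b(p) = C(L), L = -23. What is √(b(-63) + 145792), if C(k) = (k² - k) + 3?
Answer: √146347 ≈ 382.55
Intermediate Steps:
C(k) = 3 + k² - k
b(p) = 555 (b(p) = 3 + (-23)² - 1*(-23) = 3 + 529 + 23 = 555)
√(b(-63) + 145792) = √(555 + 145792) = √146347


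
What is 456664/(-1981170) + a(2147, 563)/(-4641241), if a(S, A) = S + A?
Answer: -1062428325362/4597543715985 ≈ -0.23109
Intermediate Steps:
a(S, A) = A + S
456664/(-1981170) + a(2147, 563)/(-4641241) = 456664/(-1981170) + (563 + 2147)/(-4641241) = 456664*(-1/1981170) + 2710*(-1/4641241) = -228332/990585 - 2710/4641241 = -1062428325362/4597543715985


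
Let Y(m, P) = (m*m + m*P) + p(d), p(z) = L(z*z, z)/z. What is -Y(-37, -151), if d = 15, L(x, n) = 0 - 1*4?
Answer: -104336/15 ≈ -6955.7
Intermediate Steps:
L(x, n) = -4 (L(x, n) = 0 - 4 = -4)
p(z) = -4/z
Y(m, P) = -4/15 + m² + P*m (Y(m, P) = (m*m + m*P) - 4/15 = (m² + P*m) - 4*1/15 = (m² + P*m) - 4/15 = -4/15 + m² + P*m)
-Y(-37, -151) = -(-4/15 + (-37)² - 151*(-37)) = -(-4/15 + 1369 + 5587) = -1*104336/15 = -104336/15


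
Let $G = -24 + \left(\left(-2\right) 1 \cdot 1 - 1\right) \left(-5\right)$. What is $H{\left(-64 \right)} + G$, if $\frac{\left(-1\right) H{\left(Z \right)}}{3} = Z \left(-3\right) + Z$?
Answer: $-393$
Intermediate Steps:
$G = -9$ ($G = -24 + \left(\left(-2\right) 1 - 1\right) \left(-5\right) = -24 + \left(-2 - 1\right) \left(-5\right) = -24 - -15 = -24 + 15 = -9$)
$H{\left(Z \right)} = 6 Z$ ($H{\left(Z \right)} = - 3 \left(Z \left(-3\right) + Z\right) = - 3 \left(- 3 Z + Z\right) = - 3 \left(- 2 Z\right) = 6 Z$)
$H{\left(-64 \right)} + G = 6 \left(-64\right) - 9 = -384 - 9 = -393$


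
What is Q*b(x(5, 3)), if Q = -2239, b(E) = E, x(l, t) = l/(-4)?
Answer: 11195/4 ≈ 2798.8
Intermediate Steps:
x(l, t) = -l/4 (x(l, t) = l*(-1/4) = -l/4)
Q*b(x(5, 3)) = -(-2239)*5/4 = -2239*(-5/4) = 11195/4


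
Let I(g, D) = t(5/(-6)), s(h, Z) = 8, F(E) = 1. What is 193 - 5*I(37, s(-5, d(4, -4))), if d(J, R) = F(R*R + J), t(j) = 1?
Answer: 188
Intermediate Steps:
d(J, R) = 1
I(g, D) = 1
193 - 5*I(37, s(-5, d(4, -4))) = 193 - 5*1 = 193 - 5 = 188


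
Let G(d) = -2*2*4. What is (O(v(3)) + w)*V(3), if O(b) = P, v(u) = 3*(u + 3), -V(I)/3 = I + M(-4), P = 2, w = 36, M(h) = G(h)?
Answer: 1482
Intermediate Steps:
G(d) = -16 (G(d) = -4*4 = -16)
M(h) = -16
V(I) = 48 - 3*I (V(I) = -3*(I - 16) = -3*(-16 + I) = 48 - 3*I)
v(u) = 9 + 3*u (v(u) = 3*(3 + u) = 9 + 3*u)
O(b) = 2
(O(v(3)) + w)*V(3) = (2 + 36)*(48 - 3*3) = 38*(48 - 9) = 38*39 = 1482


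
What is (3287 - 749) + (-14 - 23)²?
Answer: 3907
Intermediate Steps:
(3287 - 749) + (-14 - 23)² = 2538 + (-37)² = 2538 + 1369 = 3907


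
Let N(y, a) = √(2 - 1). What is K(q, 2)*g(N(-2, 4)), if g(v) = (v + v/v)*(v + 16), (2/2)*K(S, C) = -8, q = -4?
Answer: -272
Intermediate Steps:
K(S, C) = -8
N(y, a) = 1 (N(y, a) = √1 = 1)
g(v) = (1 + v)*(16 + v) (g(v) = (v + 1)*(16 + v) = (1 + v)*(16 + v))
K(q, 2)*g(N(-2, 4)) = -8*(16 + 1² + 17*1) = -8*(16 + 1 + 17) = -8*34 = -272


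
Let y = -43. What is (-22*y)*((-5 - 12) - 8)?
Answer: -23650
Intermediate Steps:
(-22*y)*((-5 - 12) - 8) = (-22*(-43))*((-5 - 12) - 8) = 946*(-17 - 8) = 946*(-25) = -23650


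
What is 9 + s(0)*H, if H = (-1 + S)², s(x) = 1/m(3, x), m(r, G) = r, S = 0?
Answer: 28/3 ≈ 9.3333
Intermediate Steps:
s(x) = ⅓ (s(x) = 1/3 = 1*(⅓) = ⅓)
H = 1 (H = (-1 + 0)² = (-1)² = 1)
9 + s(0)*H = 9 + (⅓)*1 = 9 + ⅓ = 28/3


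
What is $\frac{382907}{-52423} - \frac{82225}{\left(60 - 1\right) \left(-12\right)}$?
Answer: $\frac{577054717}{5302212} \approx 108.83$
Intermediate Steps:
$\frac{382907}{-52423} - \frac{82225}{\left(60 - 1\right) \left(-12\right)} = 382907 \left(- \frac{1}{52423}\right) - \frac{82225}{59 \left(-12\right)} = - \frac{54701}{7489} - \frac{82225}{-708} = - \frac{54701}{7489} - - \frac{82225}{708} = - \frac{54701}{7489} + \frac{82225}{708} = \frac{577054717}{5302212}$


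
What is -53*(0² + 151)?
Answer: -8003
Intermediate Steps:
-53*(0² + 151) = -53*(0 + 151) = -53*151 = -8003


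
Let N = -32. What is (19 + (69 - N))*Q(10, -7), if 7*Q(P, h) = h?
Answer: -120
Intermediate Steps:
Q(P, h) = h/7
(19 + (69 - N))*Q(10, -7) = (19 + (69 - 1*(-32)))*((⅐)*(-7)) = (19 + (69 + 32))*(-1) = (19 + 101)*(-1) = 120*(-1) = -120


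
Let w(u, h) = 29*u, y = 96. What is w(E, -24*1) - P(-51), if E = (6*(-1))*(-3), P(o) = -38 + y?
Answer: 464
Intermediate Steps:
P(o) = 58 (P(o) = -38 + 96 = 58)
E = 18 (E = -6*(-3) = 18)
w(E, -24*1) - P(-51) = 29*18 - 1*58 = 522 - 58 = 464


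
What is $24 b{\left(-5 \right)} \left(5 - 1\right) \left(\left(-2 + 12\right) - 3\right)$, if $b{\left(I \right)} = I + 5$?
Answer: $0$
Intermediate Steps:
$b{\left(I \right)} = 5 + I$
$24 b{\left(-5 \right)} \left(5 - 1\right) \left(\left(-2 + 12\right) - 3\right) = 24 \left(5 - 5\right) \left(5 - 1\right) \left(\left(-2 + 12\right) - 3\right) = 24 \cdot 0 \cdot 4 \left(10 - 3\right) = 24 \cdot 0 \cdot 7 = 0 \cdot 7 = 0$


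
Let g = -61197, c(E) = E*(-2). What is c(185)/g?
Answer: 370/61197 ≈ 0.0060460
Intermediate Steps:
c(E) = -2*E
c(185)/g = -2*185/(-61197) = -370*(-1/61197) = 370/61197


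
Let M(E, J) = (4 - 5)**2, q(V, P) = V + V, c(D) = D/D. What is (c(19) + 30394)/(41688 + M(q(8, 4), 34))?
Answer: 30395/41689 ≈ 0.72909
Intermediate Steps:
c(D) = 1
q(V, P) = 2*V
M(E, J) = 1 (M(E, J) = (-1)**2 = 1)
(c(19) + 30394)/(41688 + M(q(8, 4), 34)) = (1 + 30394)/(41688 + 1) = 30395/41689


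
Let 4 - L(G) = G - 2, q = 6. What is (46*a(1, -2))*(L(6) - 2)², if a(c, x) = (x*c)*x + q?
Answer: 1840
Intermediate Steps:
a(c, x) = 6 + c*x² (a(c, x) = (x*c)*x + 6 = (c*x)*x + 6 = c*x² + 6 = 6 + c*x²)
L(G) = 6 - G (L(G) = 4 - (G - 2) = 4 - (-2 + G) = 4 + (2 - G) = 6 - G)
(46*a(1, -2))*(L(6) - 2)² = (46*(6 + 1*(-2)²))*((6 - 1*6) - 2)² = (46*(6 + 1*4))*((6 - 6) - 2)² = (46*(6 + 4))*(0 - 2)² = (46*10)*(-2)² = 460*4 = 1840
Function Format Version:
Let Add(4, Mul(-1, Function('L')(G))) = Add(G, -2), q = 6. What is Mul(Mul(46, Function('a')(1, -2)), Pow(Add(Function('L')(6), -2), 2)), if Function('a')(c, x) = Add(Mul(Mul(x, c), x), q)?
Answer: 1840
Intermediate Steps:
Function('a')(c, x) = Add(6, Mul(c, Pow(x, 2))) (Function('a')(c, x) = Add(Mul(Mul(x, c), x), 6) = Add(Mul(Mul(c, x), x), 6) = Add(Mul(c, Pow(x, 2)), 6) = Add(6, Mul(c, Pow(x, 2))))
Function('L')(G) = Add(6, Mul(-1, G)) (Function('L')(G) = Add(4, Mul(-1, Add(G, -2))) = Add(4, Mul(-1, Add(-2, G))) = Add(4, Add(2, Mul(-1, G))) = Add(6, Mul(-1, G)))
Mul(Mul(46, Function('a')(1, -2)), Pow(Add(Function('L')(6), -2), 2)) = Mul(Mul(46, Add(6, Mul(1, Pow(-2, 2)))), Pow(Add(Add(6, Mul(-1, 6)), -2), 2)) = Mul(Mul(46, Add(6, Mul(1, 4))), Pow(Add(Add(6, -6), -2), 2)) = Mul(Mul(46, Add(6, 4)), Pow(Add(0, -2), 2)) = Mul(Mul(46, 10), Pow(-2, 2)) = Mul(460, 4) = 1840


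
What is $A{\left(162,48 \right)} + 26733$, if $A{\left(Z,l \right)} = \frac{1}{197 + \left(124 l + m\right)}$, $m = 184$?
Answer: $\frac{169300090}{6333} \approx 26733.0$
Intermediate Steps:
$A{\left(Z,l \right)} = \frac{1}{381 + 124 l}$ ($A{\left(Z,l \right)} = \frac{1}{197 + \left(124 l + 184\right)} = \frac{1}{197 + \left(184 + 124 l\right)} = \frac{1}{381 + 124 l}$)
$A{\left(162,48 \right)} + 26733 = \frac{1}{381 + 124 \cdot 48} + 26733 = \frac{1}{381 + 5952} + 26733 = \frac{1}{6333} + 26733 = \frac{169300090}{6333}$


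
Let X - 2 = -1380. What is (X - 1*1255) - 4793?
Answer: -7426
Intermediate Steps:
X = -1378 (X = 2 - 1380 = -1378)
(X - 1*1255) - 4793 = (-1378 - 1*1255) - 4793 = (-1378 - 1255) - 4793 = -2633 - 4793 = -7426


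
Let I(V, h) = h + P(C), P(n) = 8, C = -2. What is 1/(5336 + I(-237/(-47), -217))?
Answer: 1/5127 ≈ 0.00019505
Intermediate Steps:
I(V, h) = 8 + h (I(V, h) = h + 8 = 8 + h)
1/(5336 + I(-237/(-47), -217)) = 1/(5336 + (8 - 217)) = 1/(5336 - 209) = 1/5127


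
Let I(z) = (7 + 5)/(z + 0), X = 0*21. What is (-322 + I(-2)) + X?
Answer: -328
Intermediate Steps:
X = 0
I(z) = 12/z
(-322 + I(-2)) + X = (-322 + 12/(-2)) + 0 = (-322 + 12*(-½)) + 0 = (-322 - 6) + 0 = -328 + 0 = -328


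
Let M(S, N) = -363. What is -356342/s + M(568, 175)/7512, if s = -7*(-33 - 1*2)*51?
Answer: -127684609/4469640 ≈ -28.567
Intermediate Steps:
s = 12495 (s = -7*(-33 - 2)*51 = -7*(-35)*51 = 245*51 = 12495)
-356342/s + M(568, 175)/7512 = -356342/12495 - 363/7512 = -356342*1/12495 - 363*1/7512 = -50906/1785 - 121/2504 = -127684609/4469640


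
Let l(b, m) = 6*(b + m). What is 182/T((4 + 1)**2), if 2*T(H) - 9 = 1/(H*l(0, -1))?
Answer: 54600/1349 ≈ 40.474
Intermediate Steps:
l(b, m) = 6*b + 6*m
T(H) = 9/2 - 1/(12*H) (T(H) = 9/2 + 1/(2*((H*(6*0 + 6*(-1))))) = 9/2 + 1/(2*((H*(0 - 6)))) = 9/2 + 1/(2*((H*(-6)))) = 9/2 + 1/(2*((-6*H))) = 9/2 + (-1/(6*H))/2 = 9/2 - 1/(12*H))
182/T((4 + 1)**2) = 182/(((-1 + 54*(4 + 1)**2)/(12*((4 + 1)**2)))) = 182/(((-1 + 54*5**2)/(12*(5**2)))) = 182/(((1/12)*(-1 + 54*25)/25)) = 182/(((1/12)*(1/25)*(-1 + 1350))) = 182/(((1/12)*(1/25)*1349)) = 182/(1349/300) = 182*(300/1349) = 54600/1349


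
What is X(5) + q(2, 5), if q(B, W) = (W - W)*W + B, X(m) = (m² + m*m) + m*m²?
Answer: 177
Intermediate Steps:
X(m) = m³ + 2*m² (X(m) = (m² + m²) + m³ = 2*m² + m³ = m³ + 2*m²)
q(B, W) = B (q(B, W) = 0*W + B = 0 + B = B)
X(5) + q(2, 5) = 5²*(2 + 5) + 2 = 25*7 + 2 = 175 + 2 = 177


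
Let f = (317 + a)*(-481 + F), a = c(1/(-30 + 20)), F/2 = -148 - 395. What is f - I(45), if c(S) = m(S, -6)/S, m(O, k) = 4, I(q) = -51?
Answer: -434008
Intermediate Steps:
c(S) = 4/S
F = -1086 (F = 2*(-148 - 395) = 2*(-543) = -1086)
a = -40 (a = 4/(1/(-30 + 20)) = 4/(1/(-10)) = 4/(-⅒) = 4*(-10) = -40)
f = -434059 (f = (317 - 40)*(-481 - 1086) = 277*(-1567) = -434059)
f - I(45) = -434059 - 1*(-51) = -434059 + 51 = -434008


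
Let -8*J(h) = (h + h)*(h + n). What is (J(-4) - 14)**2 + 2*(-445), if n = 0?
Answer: -566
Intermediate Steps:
J(h) = -h**2/4 (J(h) = -(h + h)*(h + 0)/8 = -2*h*h/8 = -h**2/4)
(J(-4) - 14)**2 + 2*(-445) = (-1/4*(-4)**2 - 14)**2 + 2*(-445) = (-1/4*16 - 14)**2 - 890 = (-4 - 14)**2 - 890 = (-18)**2 - 890 = 324 - 890 = -566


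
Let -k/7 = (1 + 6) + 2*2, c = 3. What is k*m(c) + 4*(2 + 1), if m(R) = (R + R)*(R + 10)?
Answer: -5994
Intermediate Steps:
m(R) = 2*R*(10 + R) (m(R) = (2*R)*(10 + R) = 2*R*(10 + R))
k = -77 (k = -7*((1 + 6) + 2*2) = -7*(7 + 4) = -7*11 = -77)
k*m(c) + 4*(2 + 1) = -154*3*(10 + 3) + 4*(2 + 1) = -154*3*13 + 4*3 = -77*78 + 12 = -6006 + 12 = -5994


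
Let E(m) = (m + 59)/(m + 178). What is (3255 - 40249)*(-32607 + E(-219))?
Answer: 49450878638/41 ≈ 1.2061e+9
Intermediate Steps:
E(m) = (59 + m)/(178 + m)
(3255 - 40249)*(-32607 + E(-219)) = (3255 - 40249)*(-32607 + (59 - 219)/(178 - 219)) = -36994*(-32607 - 160/(-41)) = -36994*(-32607 - 1/41*(-160)) = -36994*(-32607 + 160/41) = -36994*(-1336727/41) = 49450878638/41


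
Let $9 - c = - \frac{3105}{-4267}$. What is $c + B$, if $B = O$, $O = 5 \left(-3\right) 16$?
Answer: $- \frac{988782}{4267} \approx -231.73$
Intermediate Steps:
$c = \frac{35298}{4267}$ ($c = 9 - - \frac{3105}{-4267} = 9 - \left(-3105\right) \left(- \frac{1}{4267}\right) = 9 - \frac{3105}{4267} = \frac{35298}{4267} \approx 8.2723$)
$O = -240$ ($O = \left(-15\right) 16 = -240$)
$B = -240$
$c + B = \frac{35298}{4267} - 240 = - \frac{988782}{4267}$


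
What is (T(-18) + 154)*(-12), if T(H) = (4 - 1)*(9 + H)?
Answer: -1524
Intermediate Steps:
T(H) = 27 + 3*H (T(H) = 3*(9 + H) = 27 + 3*H)
(T(-18) + 154)*(-12) = ((27 + 3*(-18)) + 154)*(-12) = ((27 - 54) + 154)*(-12) = (-27 + 154)*(-12) = 127*(-12) = -1524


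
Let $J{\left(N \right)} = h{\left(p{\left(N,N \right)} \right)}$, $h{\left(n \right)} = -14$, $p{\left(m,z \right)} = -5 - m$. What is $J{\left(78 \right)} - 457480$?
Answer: $-457494$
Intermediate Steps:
$J{\left(N \right)} = -14$
$J{\left(78 \right)} - 457480 = -14 - 457480 = -457494$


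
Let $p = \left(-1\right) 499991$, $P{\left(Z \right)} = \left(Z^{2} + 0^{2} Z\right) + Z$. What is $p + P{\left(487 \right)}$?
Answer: $-262335$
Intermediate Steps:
$P{\left(Z \right)} = Z + Z^{2}$ ($P{\left(Z \right)} = \left(Z^{2} + 0 Z\right) + Z = \left(Z^{2} + 0\right) + Z = Z^{2} + Z = Z + Z^{2}$)
$p = -499991$
$p + P{\left(487 \right)} = -499991 + 487 \left(1 + 487\right) = -499991 + 487 \cdot 488 = -499991 + 237656 = -262335$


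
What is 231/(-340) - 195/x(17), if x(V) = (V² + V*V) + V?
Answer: -141/140 ≈ -1.0071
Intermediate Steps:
x(V) = V + 2*V² (x(V) = (V² + V²) + V = 2*V² + V = V + 2*V²)
231/(-340) - 195/x(17) = 231/(-340) - 195*1/(17*(1 + 2*17)) = 231*(-1/340) - 195*1/(17*(1 + 34)) = -231/340 - 195/(17*35) = -231/340 - 195/595 = -231/340 - 195*1/595 = -231/340 - 39/119 = -141/140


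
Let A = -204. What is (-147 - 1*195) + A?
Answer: -546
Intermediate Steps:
(-147 - 1*195) + A = (-147 - 1*195) - 204 = (-147 - 195) - 204 = -342 - 204 = -546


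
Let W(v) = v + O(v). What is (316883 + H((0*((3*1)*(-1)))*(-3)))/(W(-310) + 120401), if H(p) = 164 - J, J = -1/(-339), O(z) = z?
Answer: 107478932/40605759 ≈ 2.6469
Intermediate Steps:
J = 1/339 (J = -1*(-1/339) = 1/339 ≈ 0.0029499)
W(v) = 2*v (W(v) = v + v = 2*v)
H(p) = 55595/339 (H(p) = 164 - 1*1/339 = 164 - 1/339 = 55595/339)
(316883 + H((0*((3*1)*(-1)))*(-3)))/(W(-310) + 120401) = (316883 + 55595/339)/(2*(-310) + 120401) = 107478932/(339*(-620 + 120401)) = (107478932/339)/119781 = (107478932/339)*(1/119781) = 107478932/40605759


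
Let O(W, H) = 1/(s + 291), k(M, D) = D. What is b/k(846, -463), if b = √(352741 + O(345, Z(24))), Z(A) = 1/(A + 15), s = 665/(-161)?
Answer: -3*√1706231906702/3054874 ≈ -1.2828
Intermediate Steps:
s = -95/23 (s = 665*(-1/161) = -95/23 ≈ -4.1304)
Z(A) = 1/(15 + A)
O(W, H) = 23/6598 (O(W, H) = 1/(-95/23 + 291) = 1/(6598/23) = 23/6598)
b = 3*√1706231906702/6598 (b = √(352741 + 23/6598) = √(2327385141/6598) = 3*√1706231906702/6598 ≈ 593.92)
b/k(846, -463) = (3*√1706231906702/6598)/(-463) = (3*√1706231906702/6598)*(-1/463) = -3*√1706231906702/3054874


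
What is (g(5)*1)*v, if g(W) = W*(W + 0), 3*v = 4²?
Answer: 400/3 ≈ 133.33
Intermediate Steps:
v = 16/3 (v = (⅓)*4² = (⅓)*16 = 16/3 ≈ 5.3333)
g(W) = W² (g(W) = W*W = W²)
(g(5)*1)*v = (5²*1)*(16/3) = (25*1)*(16/3) = 25*(16/3) = 400/3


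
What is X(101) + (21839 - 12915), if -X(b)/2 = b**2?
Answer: -11478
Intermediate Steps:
X(b) = -2*b**2
X(101) + (21839 - 12915) = -2*101**2 + (21839 - 12915) = -2*10201 + 8924 = -20402 + 8924 = -11478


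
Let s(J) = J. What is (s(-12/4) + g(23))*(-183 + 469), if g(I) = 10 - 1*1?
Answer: 1716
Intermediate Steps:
g(I) = 9 (g(I) = 10 - 1 = 9)
(s(-12/4) + g(23))*(-183 + 469) = (-12/4 + 9)*(-183 + 469) = (-12*¼ + 9)*286 = (-3 + 9)*286 = 6*286 = 1716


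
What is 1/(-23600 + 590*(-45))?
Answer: -1/50150 ≈ -1.9940e-5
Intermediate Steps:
1/(-23600 + 590*(-45)) = 1/(-23600 - 26550) = 1/(-50150) = -1/50150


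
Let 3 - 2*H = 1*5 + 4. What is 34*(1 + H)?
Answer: -68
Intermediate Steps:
H = -3 (H = 3/2 - (1*5 + 4)/2 = 3/2 - (5 + 4)/2 = 3/2 - ½*9 = 3/2 - 9/2 = -3)
34*(1 + H) = 34*(1 - 3) = 34*(-2) = -68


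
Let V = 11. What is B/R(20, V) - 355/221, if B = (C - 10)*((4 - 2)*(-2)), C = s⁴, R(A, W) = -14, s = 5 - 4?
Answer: -6463/1547 ≈ -4.1778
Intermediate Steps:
s = 1
C = 1 (C = 1⁴ = 1)
B = 36 (B = (1 - 10)*((4 - 2)*(-2)) = -18*(-2) = -9*(-4) = 36)
B/R(20, V) - 355/221 = 36/(-14) - 355/221 = 36*(-1/14) - 355*1/221 = -18/7 - 355/221 = -6463/1547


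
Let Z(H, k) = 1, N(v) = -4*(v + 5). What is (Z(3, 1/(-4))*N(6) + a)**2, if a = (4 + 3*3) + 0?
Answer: 961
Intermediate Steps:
N(v) = -20 - 4*v (N(v) = -4*(5 + v) = -20 - 4*v)
a = 13 (a = (4 + 9) + 0 = 13 + 0 = 13)
(Z(3, 1/(-4))*N(6) + a)**2 = (1*(-20 - 4*6) + 13)**2 = (1*(-20 - 24) + 13)**2 = (1*(-44) + 13)**2 = (-44 + 13)**2 = (-31)**2 = 961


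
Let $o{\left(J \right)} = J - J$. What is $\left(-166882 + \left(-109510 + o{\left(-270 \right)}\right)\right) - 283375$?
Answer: $-559767$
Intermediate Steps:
$o{\left(J \right)} = 0$
$\left(-166882 + \left(-109510 + o{\left(-270 \right)}\right)\right) - 283375 = \left(-166882 + \left(-109510 + 0\right)\right) - 283375 = \left(-166882 - 109510\right) - 283375 = -276392 - 283375 = -559767$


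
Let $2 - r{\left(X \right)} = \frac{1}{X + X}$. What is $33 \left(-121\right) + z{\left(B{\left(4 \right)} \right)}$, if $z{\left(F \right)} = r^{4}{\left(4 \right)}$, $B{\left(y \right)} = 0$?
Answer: $- \frac{16304703}{4096} \approx -3980.6$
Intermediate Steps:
$r{\left(X \right)} = 2 - \frac{1}{2 X}$ ($r{\left(X \right)} = 2 - \frac{1}{X + X} = 2 - \frac{1}{2 X}$)
$z{\left(F \right)} = \frac{50625}{4096}$ ($z{\left(F \right)} = \left(2 - \frac{1}{2 \cdot 4}\right)^{4} = \left(2 - \frac{1}{8}\right)^{4} = \left(\frac{15}{8}\right)^{4} = \frac{50625}{4096}$)
$33 \left(-121\right) + z{\left(B{\left(4 \right)} \right)} = 33 \left(-121\right) + \frac{50625}{4096} = -3993 + \frac{50625}{4096} = - \frac{16304703}{4096}$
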